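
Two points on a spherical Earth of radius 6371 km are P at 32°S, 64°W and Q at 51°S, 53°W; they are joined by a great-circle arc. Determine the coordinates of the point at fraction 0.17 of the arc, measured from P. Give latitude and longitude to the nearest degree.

From cos δ = sin φ₁ sin φ₂ + cos φ₁ cos φ₂ cos Δλ, the central angle is δ ≈ 0.361 rad (20.7°).
Interpolate at f = 0.17 with slerp weights a = sin((1−f)δ)/sin δ ≈ 0.836, b = sin(fδ)/sin δ ≈ 0.174.
p = a·p₁ + b·p₂ ≈ (0.376, -0.724, -0.578); φ = arcsin(p_z) ≈ -35.29°, λ = atan2(p_y, p_x) ≈ -62.54°.

≈ 35°S, 63°W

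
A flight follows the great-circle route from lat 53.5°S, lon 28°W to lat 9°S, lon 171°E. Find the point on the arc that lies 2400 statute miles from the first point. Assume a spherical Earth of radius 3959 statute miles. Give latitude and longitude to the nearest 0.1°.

Write both endpoints as unit vectors p₁, p₂ with components (cos φ cos λ, cos φ sin λ, sin φ).
The central angle between the endpoints is δ = arccos(p₁·p₂) ≈ 2.015 rad (115.5°). The total great-circle distance is δ·R ≈ 2.015 × 3959 ≈ 7977 mi, so the target fraction is f = 2400/7977 ≈ 0.301.
Interpolate at f ≈ 0.301 with slerp weights a = sin((1−f)δ)/sin δ ≈ 1.093, b = sin(fδ)/sin δ ≈ 0.631.
p = a·p₁ + b·p₂ ≈ (-0.042, -0.208, -0.977); φ = arcsin(p_z) ≈ -77.77°, λ = atan2(p_y, p_x) ≈ -101.31°.

≈ lat 77.8°S, lon 101.3°W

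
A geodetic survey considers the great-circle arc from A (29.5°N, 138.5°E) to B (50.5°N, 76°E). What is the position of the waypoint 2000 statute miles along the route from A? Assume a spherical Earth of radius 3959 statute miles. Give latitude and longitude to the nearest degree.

Write both endpoints as unit vectors p₁, p₂ with components (cos φ cos λ, cos φ sin λ, sin φ).
The central angle between the endpoints is δ = arccos(p₁·p₂) ≈ 0.882 rad (50.5°). The total great-circle distance is δ·R ≈ 0.882 × 3959 ≈ 3492 mi, so the target fraction is f = 2000/3492 ≈ 0.573.
Interpolate at f ≈ 0.573 with slerp weights a = sin((1−f)δ)/sin δ ≈ 0.477, b = sin(fδ)/sin δ ≈ 0.627.
p = a·p₁ + b·p₂ ≈ (-0.214, 0.662, 0.718); φ = arcsin(p_z) ≈ 45.92°, λ = atan2(p_y, p_x) ≈ 107.94°.

≈ (46°N, 108°E)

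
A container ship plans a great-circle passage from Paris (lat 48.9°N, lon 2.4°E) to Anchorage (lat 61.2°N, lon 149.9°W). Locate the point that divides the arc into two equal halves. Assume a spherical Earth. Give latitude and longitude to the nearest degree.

≈ lat 79°N, lon 42°W

From cos δ = sin φ₁ sin φ₂ + cos φ₁ cos φ₂ cos Δλ, the central angle is δ ≈ 1.181 rad (67.7°).
Interpolate at f = 1/2 with slerp weights a = sin((1−f)δ)/sin δ ≈ 0.602, b = sin(fδ)/sin δ ≈ 0.602.
p = a·p₁ + b·p₂ ≈ (0.144, -0.129, 0.981); φ = arcsin(p_z) ≈ 78.84°, λ = atan2(p_y, p_x) ≈ -41.73°.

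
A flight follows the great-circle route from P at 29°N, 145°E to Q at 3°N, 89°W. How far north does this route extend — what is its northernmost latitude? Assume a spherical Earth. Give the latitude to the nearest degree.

The great circle lies in the plane with unit normal n̂ = (p₁ × p₂)/|p₁ × p₂|.
Here n̂_z ≈ +0.810; the vertex latitude is φ_max = arccos|n̂_z| ≈ 35.9°.
Check via Clairaut: cos φ_max = |cos φ₁| · sin C = cos(29.0°)·sin(67.8°) ≈ 0.810, again giving ≈ 35.9°.

≈ 36°N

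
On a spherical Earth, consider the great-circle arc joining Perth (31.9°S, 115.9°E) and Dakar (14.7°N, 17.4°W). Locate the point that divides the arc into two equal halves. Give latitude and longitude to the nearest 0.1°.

Write both endpoints as unit vectors p₁, p₂ with components (cos φ cos λ, cos φ sin λ, sin φ).
The central angle between the endpoints is δ = arccos(p₁·p₂) ≈ 2.342 rad (134.2°).
Interpolate at f = 1/2 with slerp weights a = sin((1−f)δ)/sin δ ≈ 1.285, b = sin(fδ)/sin δ ≈ 1.285.
p = a·p₁ + b·p₂ ≈ (0.710, 0.610, -0.353); φ = arcsin(p_z) ≈ -20.67°, λ = atan2(p_y, p_x) ≈ 40.67°.

≈ 20.7°S, 40.7°E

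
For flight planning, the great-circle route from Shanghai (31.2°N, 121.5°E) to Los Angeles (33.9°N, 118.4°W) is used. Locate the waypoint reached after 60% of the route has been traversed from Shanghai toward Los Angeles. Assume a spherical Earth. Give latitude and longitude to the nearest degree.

Convert each endpoint to a unit vector on the sphere (x = cos φ cos λ, y = cos φ sin λ, z = sin φ).
The central angle between the endpoints is δ = arccos(p₁·p₂) ≈ 1.638 rad (93.8°).
Interpolate at f = 0.60 with slerp weights a = sin((1−f)δ)/sin δ ≈ 0.611, b = sin(fδ)/sin δ ≈ 0.834.
p = a·p₁ + b·p₂ ≈ (-0.602, -0.163, 0.781); φ = arcsin(p_z) ≈ 51.40°, λ = atan2(p_y, p_x) ≈ -164.81°.

≈ (51°N, 165°W)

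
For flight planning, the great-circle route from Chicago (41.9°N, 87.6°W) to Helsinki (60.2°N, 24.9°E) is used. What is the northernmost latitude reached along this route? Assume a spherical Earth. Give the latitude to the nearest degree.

≈ 68°N

The great circle lies in the plane with unit normal n̂ = (p₁ × p₂)/|p₁ × p₂|.
Here n̂_z ≈ +0.380; the vertex latitude is φ_max = arccos|n̂_z| ≈ 67.7°.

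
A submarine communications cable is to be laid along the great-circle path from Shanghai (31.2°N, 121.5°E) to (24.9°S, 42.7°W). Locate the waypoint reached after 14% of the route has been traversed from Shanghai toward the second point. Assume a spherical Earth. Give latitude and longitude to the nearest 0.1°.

Write both endpoints as unit vectors p₁, p₂ with components (cos φ cos λ, cos φ sin λ, sin φ).
The central angle between the endpoints is δ = arccos(p₁·p₂) ≈ 2.875 rad (164.7°).
Interpolate at f = 0.14 with slerp weights a = sin((1−f)δ)/sin δ ≈ 2.354, b = sin(fδ)/sin δ ≈ 1.486.
p = a·p₁ + b·p₂ ≈ (-0.061, 0.802, 0.594); φ = arcsin(p_z) ≈ 36.41°, λ = atan2(p_y, p_x) ≈ 94.36°.

≈ (36.4°N, 94.4°E)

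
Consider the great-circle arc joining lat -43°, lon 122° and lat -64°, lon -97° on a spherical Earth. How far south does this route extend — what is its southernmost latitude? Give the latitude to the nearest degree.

≈ -77°

The great circle lies in the plane with unit normal n̂ = (p₁ × p₂)/|p₁ × p₂|.
Here n̂_z ≈ +0.217; the vertex latitude is φ_max = arccos|n̂_z| ≈ 77.5°.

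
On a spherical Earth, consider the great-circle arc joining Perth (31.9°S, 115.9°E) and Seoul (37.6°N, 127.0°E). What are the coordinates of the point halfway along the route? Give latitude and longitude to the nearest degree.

≈ (3°N, 121°E)

Write both endpoints as unit vectors p₁, p₂ with components (cos φ cos λ, cos φ sin λ, sin φ).
The central angle between the endpoints is δ = arccos(p₁·p₂) ≈ 1.226 rad (70.3°).
Interpolate at f = 1/2 with slerp weights a = sin((1−f)δ)/sin δ ≈ 0.611, b = sin(fδ)/sin δ ≈ 0.611.
p = a·p₁ + b·p₂ ≈ (-0.518, 0.854, 0.050); φ = arcsin(p_z) ≈ 2.86°, λ = atan2(p_y, p_x) ≈ 121.26°.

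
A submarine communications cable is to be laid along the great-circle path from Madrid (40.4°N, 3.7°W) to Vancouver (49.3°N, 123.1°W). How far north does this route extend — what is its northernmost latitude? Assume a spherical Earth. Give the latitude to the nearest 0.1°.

The great circle lies in the plane with unit normal n̂ = (p₁ × p₂)/|p₁ × p₂|.
Here n̂_z ≈ -0.447; the vertex latitude is φ_max = arccos|n̂_z| ≈ 63.5°.
Check via Clairaut: cos φ_max = |cos φ₁| · sin C = cos(40.4°)·sin(35.9°) ≈ 0.447, again giving ≈ 63.5°.

≈ 63.5°N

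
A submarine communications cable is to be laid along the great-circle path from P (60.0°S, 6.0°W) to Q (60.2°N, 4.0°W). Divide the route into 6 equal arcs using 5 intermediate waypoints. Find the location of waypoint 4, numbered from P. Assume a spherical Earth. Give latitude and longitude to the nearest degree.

Write both endpoints as unit vectors p₁, p₂ with components (cos φ cos λ, cos φ sin λ, sin φ).
The central angle between the endpoints is δ = arccos(p₁·p₂) ≈ 2.098 rad (120.2°).
Interpolate at f = 4/6 with slerp weights a = sin((1−f)δ)/sin δ ≈ 0.745, b = sin(fδ)/sin δ ≈ 1.140.
p = a·p₁ + b·p₂ ≈ (0.936, -0.078, 0.344); φ = arcsin(p_z) ≈ 20.13°, λ = atan2(p_y, p_x) ≈ -4.79°.

≈ (20°N, 5°W)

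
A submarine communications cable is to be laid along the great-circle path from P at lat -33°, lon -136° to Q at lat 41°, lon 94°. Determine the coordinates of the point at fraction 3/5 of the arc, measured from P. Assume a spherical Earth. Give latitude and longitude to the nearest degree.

Write both endpoints as unit vectors p₁, p₂ with components (cos φ cos λ, cos φ sin λ, sin φ).
The central angle between the endpoints is δ = arccos(p₁·p₂) ≈ 2.441 rad (139.8°).
Interpolate at f = 3/5 with slerp weights a = sin((1−f)δ)/sin δ ≈ 1.284, b = sin(fδ)/sin δ ≈ 1.542.
p = a·p₁ + b·p₂ ≈ (-0.856, 0.412, 0.312); φ = arcsin(p_z) ≈ 18.17°, λ = atan2(p_y, p_x) ≈ 154.28°.

≈ lat 18°, lon 154°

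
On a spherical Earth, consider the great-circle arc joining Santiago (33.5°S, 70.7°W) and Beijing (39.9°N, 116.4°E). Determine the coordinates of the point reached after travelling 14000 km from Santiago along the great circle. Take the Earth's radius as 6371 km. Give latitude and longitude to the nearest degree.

≈ (58°N, 176°W)

Convert each endpoint to a unit vector on the sphere (x = cos φ cos λ, y = cos φ sin λ, z = sin φ).
The central angle between the endpoints is δ = arccos(p₁·p₂) ≈ 2.992 rad (171.4°). The total great-circle distance is δ·R ≈ 2.992 × 6371 ≈ 19063 km, so the target fraction is f = 14000/19063 ≈ 0.734.
Interpolate at f ≈ 0.734 with slerp weights a = sin((1−f)δ)/sin δ ≈ 4.795, b = sin(fδ)/sin δ ≈ 5.442.
p = a·p₁ + b·p₂ ≈ (-0.535, -0.034, 0.844); φ = arcsin(p_z) ≈ 57.60°, λ = atan2(p_y, p_x) ≈ -176.34°.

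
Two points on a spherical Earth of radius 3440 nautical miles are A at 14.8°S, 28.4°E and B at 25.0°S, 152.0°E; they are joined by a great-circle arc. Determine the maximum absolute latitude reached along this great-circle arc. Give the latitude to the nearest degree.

The great circle lies in the plane with unit normal n̂ = (p₁ × p₂)/|p₁ × p₂|.
Here n̂_z ≈ +0.788; the vertex latitude is φ_max = arccos|n̂_z| ≈ 38.0°.
Check via Clairaut: cos φ_max = |cos φ₁| · sin C = cos(14.8°)·sin(125.4°) ≈ 0.788, again giving ≈ 38.0°.

≈ 38°S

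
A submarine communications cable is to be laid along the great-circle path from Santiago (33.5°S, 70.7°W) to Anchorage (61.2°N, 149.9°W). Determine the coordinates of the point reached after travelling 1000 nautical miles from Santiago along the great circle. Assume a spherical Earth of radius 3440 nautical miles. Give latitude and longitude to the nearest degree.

Convert each endpoint to a unit vector on the sphere (x = cos φ cos λ, y = cos φ sin λ, z = sin φ).
The central angle between the endpoints is δ = arccos(p₁·p₂) ≈ 1.991 rad (114.1°). The total great-circle distance is δ·R ≈ 1.991 × 3440 ≈ 6851 nmi, so the target fraction is f = 1000/6851 ≈ 0.146.
Interpolate at f ≈ 0.146 with slerp weights a = sin((1−f)δ)/sin δ ≈ 1.086, b = sin(fδ)/sin δ ≈ 0.314.
p = a·p₁ + b·p₂ ≈ (0.169, -0.931, -0.324); φ = arcsin(p_z) ≈ -18.93°, λ = atan2(p_y, p_x) ≈ -79.74°.

≈ 19°S, 80°W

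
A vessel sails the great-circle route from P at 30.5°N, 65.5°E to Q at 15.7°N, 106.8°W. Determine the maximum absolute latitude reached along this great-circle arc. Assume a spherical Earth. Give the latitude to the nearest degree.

The great circle lies in the plane with unit normal n̂ = (p₁ × p₂)/|p₁ × p₂|.
Here n̂_z ≈ -0.152; the vertex latitude is φ_max = arccos|n̂_z| ≈ 81.2°.
Check via Clairaut: cos φ_max = |cos φ₁| · sin C = cos(30.5°)·sin(10.2°) ≈ 0.152, again giving ≈ 81.2°.

≈ 81°N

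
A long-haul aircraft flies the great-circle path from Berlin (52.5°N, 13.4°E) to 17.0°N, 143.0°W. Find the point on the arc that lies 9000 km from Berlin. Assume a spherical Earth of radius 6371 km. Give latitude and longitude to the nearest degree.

≈ 42°N, 134°W

Write both endpoints as unit vectors p₁, p₂ with components (cos φ cos λ, cos φ sin λ, sin φ).
The central angle between the endpoints is δ = arccos(p₁·p₂) ≈ 1.877 rad (107.5°). The total great-circle distance is δ·R ≈ 1.877 × 6371 ≈ 11959 km, so the target fraction is f = 9000/11959 ≈ 0.753.
Interpolate at f ≈ 0.753 with slerp weights a = sin((1−f)δ)/sin δ ≈ 0.470, b = sin(fδ)/sin δ ≈ 1.036.
p = a·p₁ + b·p₂ ≈ (-0.513, -0.530, 0.676); φ = arcsin(p_z) ≈ 42.49°, λ = atan2(p_y, p_x) ≈ -134.07°.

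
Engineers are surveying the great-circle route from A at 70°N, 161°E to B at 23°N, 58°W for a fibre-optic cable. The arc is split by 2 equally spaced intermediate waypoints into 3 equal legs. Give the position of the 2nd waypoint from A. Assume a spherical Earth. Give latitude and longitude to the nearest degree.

Convert each endpoint to a unit vector on the sphere (x = cos φ cos λ, y = cos φ sin λ, z = sin φ).
The central angle between the endpoints is δ = arccos(p₁·p₂) ≈ 1.448 rad (83.0°).
Interpolate at f = 2/3 with slerp weights a = sin((1−f)δ)/sin δ ≈ 0.468, b = sin(fδ)/sin δ ≈ 0.828.
p = a·p₁ + b·p₂ ≈ (0.253, -0.595, 0.763); φ = arcsin(p_z) ≈ 49.74°, λ = atan2(p_y, p_x) ≈ -66.96°.

≈ 50°N, 67°W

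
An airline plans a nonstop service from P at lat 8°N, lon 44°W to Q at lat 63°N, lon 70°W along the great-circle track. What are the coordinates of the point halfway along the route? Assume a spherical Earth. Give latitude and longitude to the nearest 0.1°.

≈ lat 36.1°N, lon 52.1°W

Write both endpoints as unit vectors p₁, p₂ with components (cos φ cos λ, cos φ sin λ, sin φ).
The central angle between the endpoints is δ = arccos(p₁·p₂) ≈ 1.014 rad (58.1°).
Interpolate at f = 1/2 with slerp weights a = sin((1−f)δ)/sin δ ≈ 0.572, b = sin(fδ)/sin δ ≈ 0.572.
p = a·p₁ + b·p₂ ≈ (0.496, -0.638, 0.589); φ = arcsin(p_z) ≈ 36.11°, λ = atan2(p_y, p_x) ≈ -52.10°.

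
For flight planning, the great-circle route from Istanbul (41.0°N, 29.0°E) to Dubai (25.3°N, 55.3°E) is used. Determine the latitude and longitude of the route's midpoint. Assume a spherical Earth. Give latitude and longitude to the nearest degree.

≈ 34°N, 43°E

Convert each endpoint to a unit vector on the sphere (x = cos φ cos λ, y = cos φ sin λ, z = sin φ).
The central angle between the endpoints is δ = arccos(p₁·p₂) ≈ 0.469 rad (26.9°).
Interpolate at f = 1/2 with slerp weights a = sin((1−f)δ)/sin δ ≈ 0.514, b = sin(fδ)/sin δ ≈ 0.514.
p = a·p₁ + b·p₂ ≈ (0.604, 0.570, 0.557); φ = arcsin(p_z) ≈ 33.84°, λ = atan2(p_y, p_x) ≈ 43.36°.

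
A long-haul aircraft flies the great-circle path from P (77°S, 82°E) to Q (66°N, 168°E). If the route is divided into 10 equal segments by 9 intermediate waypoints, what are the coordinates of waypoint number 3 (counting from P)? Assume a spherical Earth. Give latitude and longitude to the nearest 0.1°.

≈ (37.0°S, 132.9°E)

Convert each endpoint to a unit vector on the sphere (x = cos φ cos λ, y = cos φ sin λ, z = sin φ).
The central angle between the endpoints is δ = arccos(p₁·p₂) ≈ 2.655 rad (152.1°).
Interpolate at f = 3/10 with slerp weights a = sin((1−f)δ)/sin δ ≈ 2.049, b = sin(fδ)/sin δ ≈ 1.528.
p = a·p₁ + b·p₂ ≈ (-0.544, 0.586, -0.601); φ = arcsin(p_z) ≈ -36.96°, λ = atan2(p_y, p_x) ≈ 132.86°.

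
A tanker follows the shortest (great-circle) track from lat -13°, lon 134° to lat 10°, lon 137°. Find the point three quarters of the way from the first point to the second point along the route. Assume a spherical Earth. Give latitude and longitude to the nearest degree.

≈ lat 4°, lon 136°

From cos δ = sin φ₁ sin φ₂ + cos φ₁ cos φ₂ cos Δλ, the central angle is δ ≈ 0.405 rad (23.2°).
Interpolate at f = 3/4 with slerp weights a = sin((1−f)δ)/sin δ ≈ 0.257, b = sin(fδ)/sin δ ≈ 0.759.
p = a·p₁ + b·p₂ ≈ (-0.720, 0.690, 0.074); φ = arcsin(p_z) ≈ 4.25°, λ = atan2(p_y, p_x) ≈ 136.25°.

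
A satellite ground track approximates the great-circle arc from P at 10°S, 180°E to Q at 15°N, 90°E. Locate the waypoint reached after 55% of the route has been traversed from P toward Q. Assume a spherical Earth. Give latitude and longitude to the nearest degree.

Convert each endpoint to a unit vector on the sphere (x = cos φ cos λ, y = cos φ sin λ, z = sin φ).
The central angle between the endpoints is δ = arccos(p₁·p₂) ≈ 1.616 rad (92.6°).
Interpolate at f = 0.55 with slerp weights a = sin((1−f)δ)/sin δ ≈ 0.665, b = sin(fδ)/sin δ ≈ 0.777.
p = a·p₁ + b·p₂ ≈ (-0.655, 0.751, 0.086); φ = arcsin(p_z) ≈ 4.91°, λ = atan2(p_y, p_x) ≈ 131.12°.

≈ 5°N, 131°E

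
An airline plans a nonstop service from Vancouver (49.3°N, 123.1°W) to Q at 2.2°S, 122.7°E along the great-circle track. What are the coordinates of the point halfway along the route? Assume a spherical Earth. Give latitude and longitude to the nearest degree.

≈ 37°N, 162°E

Write both endpoints as unit vectors p₁, p₂ with components (cos φ cos λ, cos φ sin λ, sin φ).
The central angle between the endpoints is δ = arccos(p₁·p₂) ≈ 1.872 rad (107.2°).
Interpolate at f = 1/2 with slerp weights a = sin((1−f)δ)/sin δ ≈ 0.843, b = sin(fδ)/sin δ ≈ 0.843.
p = a·p₁ + b·p₂ ≈ (-0.755, 0.248, 0.607); φ = arcsin(p_z) ≈ 37.35°, λ = atan2(p_y, p_x) ≈ 161.80°.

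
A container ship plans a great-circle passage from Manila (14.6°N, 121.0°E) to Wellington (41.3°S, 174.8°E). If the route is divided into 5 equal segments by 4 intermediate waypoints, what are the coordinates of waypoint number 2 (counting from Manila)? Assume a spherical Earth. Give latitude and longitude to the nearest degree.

≈ 9°S, 139°E

Write both endpoints as unit vectors p₁, p₂ with components (cos φ cos λ, cos φ sin λ, sin φ).
The central angle between the endpoints is δ = arccos(p₁·p₂) ≈ 1.305 rad (74.8°).
Interpolate at f = 2/5 with slerp weights a = sin((1−f)δ)/sin δ ≈ 0.731, b = sin(fδ)/sin δ ≈ 0.517.
p = a·p₁ + b·p₂ ≈ (-0.751, 0.642, -0.157); φ = arcsin(p_z) ≈ -9.02°, λ = atan2(p_y, p_x) ≈ 139.49°.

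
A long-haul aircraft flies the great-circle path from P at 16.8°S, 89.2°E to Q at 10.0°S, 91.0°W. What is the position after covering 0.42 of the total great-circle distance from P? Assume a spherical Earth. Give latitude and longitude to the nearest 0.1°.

≈ 81.1°S, 91.8°E

From cos δ = sin φ₁ sin φ₂ + cos φ₁ cos φ₂ cos Δλ, the central angle is δ ≈ 2.674 rad (153.2°).
Interpolate at f = 0.42 with slerp weights a = sin((1−f)δ)/sin δ ≈ 2.217, b = sin(fδ)/sin δ ≈ 1.999.
p = a·p₁ + b·p₂ ≈ (-0.005, 0.154, -0.988); φ = arcsin(p_z) ≈ -81.13°, λ = atan2(p_y, p_x) ≈ 91.76°.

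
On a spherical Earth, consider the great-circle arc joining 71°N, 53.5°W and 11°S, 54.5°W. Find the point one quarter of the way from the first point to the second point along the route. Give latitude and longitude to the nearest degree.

≈ 51°N, 54°W

Write both endpoints as unit vectors p₁, p₂ with components (cos φ cos λ, cos φ sin λ, sin φ).
The central angle between the endpoints is δ = arccos(p₁·p₂) ≈ 1.431 rad (82.0°).
Interpolate at f = 1/4 with slerp weights a = sin((1−f)δ)/sin δ ≈ 0.887, b = sin(fδ)/sin δ ≈ 0.354.
p = a·p₁ + b·p₂ ≈ (0.373, -0.515, 0.772); φ = arcsin(p_z) ≈ 50.50°, λ = atan2(p_y, p_x) ≈ -54.05°.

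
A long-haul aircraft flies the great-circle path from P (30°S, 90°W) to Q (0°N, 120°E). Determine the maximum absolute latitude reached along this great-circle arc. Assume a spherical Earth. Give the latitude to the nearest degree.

The great circle lies in the plane with unit normal n̂ = (p₁ × p₂)/|p₁ × p₂|.
Here n̂_z ≈ -0.655; the vertex latitude is φ_max = arccos|n̂_z| ≈ 49.1°.

≈ 49°S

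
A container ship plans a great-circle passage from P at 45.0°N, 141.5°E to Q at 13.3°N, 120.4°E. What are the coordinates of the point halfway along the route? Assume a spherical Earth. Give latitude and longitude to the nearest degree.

≈ 30°N, 129°E

From cos δ = sin φ₁ sin φ₂ + cos φ₁ cos φ₂ cos Δλ, the central angle is δ ≈ 0.636 rad (36.4°).
Interpolate at f = 1/2 with slerp weights a = sin((1−f)δ)/sin δ ≈ 0.526, b = sin(fδ)/sin δ ≈ 0.526.
p = a·p₁ + b·p₂ ≈ (-0.550, 0.674, 0.493); φ = arcsin(p_z) ≈ 29.56°, λ = atan2(p_y, p_x) ≈ 129.26°.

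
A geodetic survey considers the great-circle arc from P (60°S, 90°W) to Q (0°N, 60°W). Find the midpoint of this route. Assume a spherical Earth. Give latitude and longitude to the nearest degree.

From cos δ = sin φ₁ sin φ₂ + cos φ₁ cos φ₂ cos Δλ, the central angle is δ ≈ 1.123 rad (64.3°).
Interpolate at f = 1/2 with slerp weights a = sin((1−f)δ)/sin δ ≈ 0.591, b = sin(fδ)/sin δ ≈ 0.591.
p = a·p₁ + b·p₂ ≈ (0.295, -0.807, -0.512); φ = arcsin(p_z) ≈ -30.77°, λ = atan2(p_y, p_x) ≈ -69.90°.

≈ (31°S, 70°W)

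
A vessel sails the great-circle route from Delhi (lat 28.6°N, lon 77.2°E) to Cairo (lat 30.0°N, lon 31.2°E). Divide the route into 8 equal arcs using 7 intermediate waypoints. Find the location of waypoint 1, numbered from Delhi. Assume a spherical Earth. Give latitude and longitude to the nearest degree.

≈ lat 30°N, lon 72°E

The haversine formula gives a central angle δ ≈ 0.696 rad (39.9°) between the endpoints.
Interpolate at f = 1/8 with slerp weights a = sin((1−f)δ)/sin δ ≈ 0.892, b = sin(fδ)/sin δ ≈ 0.136.
p = a·p₁ + b·p₂ ≈ (0.274, 0.825, 0.495); φ = arcsin(p_z) ≈ 29.66°, λ = atan2(p_y, p_x) ≈ 71.62°.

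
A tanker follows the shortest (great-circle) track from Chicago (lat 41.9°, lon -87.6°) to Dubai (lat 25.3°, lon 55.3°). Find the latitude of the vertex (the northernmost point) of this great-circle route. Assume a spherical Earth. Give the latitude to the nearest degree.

The great circle lies in the plane with unit normal n̂ = (p₁ × p₂)/|p₁ × p₂|.
Here n̂_z ≈ +0.419; the vertex latitude is φ_max = arccos|n̂_z| ≈ 65.2°.
Check via Clairaut: cos φ_max = |cos φ₁| · sin C = cos(41.9°)·sin(34.3°) ≈ 0.419, again giving ≈ 65.2°.

≈ 65°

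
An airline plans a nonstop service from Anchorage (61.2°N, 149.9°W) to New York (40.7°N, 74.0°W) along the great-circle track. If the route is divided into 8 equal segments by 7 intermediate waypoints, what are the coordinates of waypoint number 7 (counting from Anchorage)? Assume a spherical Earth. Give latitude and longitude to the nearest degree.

Write both endpoints as unit vectors p₁, p₂ with components (cos φ cos λ, cos φ sin λ, sin φ).
The central angle between the endpoints is δ = arccos(p₁·p₂) ≈ 0.849 rad (48.7°).
Interpolate at f = 7/8 with slerp weights a = sin((1−f)δ)/sin δ ≈ 0.141, b = sin(fδ)/sin δ ≈ 0.901.
p = a·p₁ + b·p₂ ≈ (0.129, -0.691, 0.711); φ = arcsin(p_z) ≈ 45.34°, λ = atan2(p_y, p_x) ≈ -79.38°.

≈ (45°N, 79°W)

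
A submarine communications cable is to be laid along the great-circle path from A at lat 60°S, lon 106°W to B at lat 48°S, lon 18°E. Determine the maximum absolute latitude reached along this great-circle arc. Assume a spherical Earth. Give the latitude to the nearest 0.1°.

≈ 71.8°S

The great circle lies in the plane with unit normal n̂ = (p₁ × p₂)/|p₁ × p₂|.
Here n̂_z ≈ +0.312; the vertex latitude is φ_max = arccos|n̂_z| ≈ 71.8°.
Check via Clairaut: cos φ_max = |cos φ₁| · sin C = cos(60.0°)·sin(141.4°) ≈ 0.312, again giving ≈ 71.8°.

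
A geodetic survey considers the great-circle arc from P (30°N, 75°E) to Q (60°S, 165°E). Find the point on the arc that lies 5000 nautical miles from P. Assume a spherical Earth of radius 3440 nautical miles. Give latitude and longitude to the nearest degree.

≈ (41°S, 122°E)

The haversine formula gives a central angle δ ≈ 2.019 rad (115.7°) between the endpoints. The total great-circle distance is δ·R ≈ 2.019 × 3440 ≈ 6944 nmi, so the target fraction is f = 5000/6944 ≈ 0.720.
Interpolate at f ≈ 0.720 with slerp weights a = sin((1−f)δ)/sin δ ≈ 0.594, b = sin(fδ)/sin δ ≈ 1.102.
p = a·p₁ + b·p₂ ≈ (-0.399, 0.640, -0.657); φ = arcsin(p_z) ≈ -41.08°, λ = atan2(p_y, p_x) ≈ 121.95°.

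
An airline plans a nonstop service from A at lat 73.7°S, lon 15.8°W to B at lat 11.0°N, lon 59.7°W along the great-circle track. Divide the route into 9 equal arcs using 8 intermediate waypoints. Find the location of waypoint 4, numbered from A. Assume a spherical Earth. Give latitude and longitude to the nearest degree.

≈ lat 37°S, lon 49°W

The haversine formula gives a central angle δ ≈ 1.555 rad (89.1°) between the endpoints.
Interpolate at f = 4/9 with slerp weights a = sin((1−f)δ)/sin δ ≈ 0.761, b = sin(fδ)/sin δ ≈ 0.638.
p = a·p₁ + b·p₂ ≈ (0.521, -0.599, -0.608); φ = arcsin(p_z) ≈ -37.47°, λ = atan2(p_y, p_x) ≈ -48.95°.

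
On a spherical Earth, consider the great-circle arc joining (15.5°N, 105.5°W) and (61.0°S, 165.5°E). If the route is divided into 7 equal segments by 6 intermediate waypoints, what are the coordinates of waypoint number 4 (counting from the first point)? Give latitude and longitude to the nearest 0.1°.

≈ (35.3°S, 136.9°W)

Write both endpoints as unit vectors p₁, p₂ with components (cos φ cos λ, cos φ sin λ, sin φ).
The central angle between the endpoints is δ = arccos(p₁·p₂) ≈ 1.798 rad (103.0°).
Interpolate at f = 4/7 with slerp weights a = sin((1−f)δ)/sin δ ≈ 0.715, b = sin(fδ)/sin δ ≈ 0.879.
p = a·p₁ + b·p₂ ≈ (-0.597, -0.557, -0.577); φ = arcsin(p_z) ≈ -35.27°, λ = atan2(p_y, p_x) ≈ -136.95°.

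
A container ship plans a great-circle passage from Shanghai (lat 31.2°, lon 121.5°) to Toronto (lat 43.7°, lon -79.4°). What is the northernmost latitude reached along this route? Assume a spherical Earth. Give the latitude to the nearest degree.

The great circle lies in the plane with unit normal n̂ = (p₁ × p₂)/|p₁ × p₂|.
Here n̂_z ≈ +0.226; the vertex latitude is φ_max = arccos|n̂_z| ≈ 76.9°.
Check via Clairaut: cos φ_max = |cos φ₁| · sin C = cos(31.2°)·sin(15.3°) ≈ 0.226, again giving ≈ 76.9°.

≈ 77°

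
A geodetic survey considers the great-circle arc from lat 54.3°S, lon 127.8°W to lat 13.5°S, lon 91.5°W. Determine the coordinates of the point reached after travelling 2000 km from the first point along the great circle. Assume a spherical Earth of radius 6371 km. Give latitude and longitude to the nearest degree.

≈ lat 41°S, lon 110°W

Convert each endpoint to a unit vector on the sphere (x = cos φ cos λ, y = cos φ sin λ, z = sin φ).
The central angle between the endpoints is δ = arccos(p₁·p₂) ≈ 0.867 rad (49.7°). The total great-circle distance is δ·R ≈ 0.867 × 6371 ≈ 5526 km, so the target fraction is f = 2000/5526 ≈ 0.362.
Interpolate at f ≈ 0.362 with slerp weights a = sin((1−f)δ)/sin δ ≈ 0.689, b = sin(fδ)/sin δ ≈ 0.405.
p = a·p₁ + b·p₂ ≈ (-0.257, -0.711, -0.654); φ = arcsin(p_z) ≈ -40.86°, λ = atan2(p_y, p_x) ≈ -109.85°.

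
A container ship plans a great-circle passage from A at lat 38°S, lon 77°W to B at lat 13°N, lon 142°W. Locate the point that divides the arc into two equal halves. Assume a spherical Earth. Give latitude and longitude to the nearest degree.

≈ lat 15°S, lon 113°W

Convert each endpoint to a unit vector on the sphere (x = cos φ cos λ, y = cos φ sin λ, z = sin φ).
The central angle between the endpoints is δ = arccos(p₁·p₂) ≈ 1.384 rad (79.3°).
Interpolate at f = 1/2 with slerp weights a = sin((1−f)δ)/sin δ ≈ 0.649, b = sin(fδ)/sin δ ≈ 0.649.
p = a·p₁ + b·p₂ ≈ (-0.383, -0.888, -0.254); φ = arcsin(p_z) ≈ -14.70°, λ = atan2(p_y, p_x) ≈ -113.35°.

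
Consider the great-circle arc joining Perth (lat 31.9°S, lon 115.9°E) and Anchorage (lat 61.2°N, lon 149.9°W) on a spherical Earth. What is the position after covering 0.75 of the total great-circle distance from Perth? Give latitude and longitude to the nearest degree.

≈ lat 45°N, lon 167°E

From cos δ = sin φ₁ sin φ₂ + cos φ₁ cos φ₂ cos Δλ, the central angle is δ ≈ 2.086 rad (119.5°).
Interpolate at f = 0.75 with slerp weights a = sin((1−f)δ)/sin δ ≈ 0.573, b = sin(fδ)/sin δ ≈ 1.149.
p = a·p₁ + b·p₂ ≈ (-0.691, 0.160, 0.705); φ = arcsin(p_z) ≈ 44.80°, λ = atan2(p_y, p_x) ≈ 167.00°.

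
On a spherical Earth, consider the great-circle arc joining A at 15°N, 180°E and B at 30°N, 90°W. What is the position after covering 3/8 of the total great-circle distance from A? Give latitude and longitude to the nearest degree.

≈ 28°N, 150°W

The haversine formula gives a central angle δ ≈ 1.441 rad (82.6°) between the endpoints.
Interpolate at f = 3/8 with slerp weights a = sin((1−f)δ)/sin δ ≈ 0.790, b = sin(fδ)/sin δ ≈ 0.519.
p = a·p₁ + b·p₂ ≈ (-0.763, -0.449, 0.464); φ = arcsin(p_z) ≈ 27.64°, λ = atan2(p_y, p_x) ≈ -149.52°.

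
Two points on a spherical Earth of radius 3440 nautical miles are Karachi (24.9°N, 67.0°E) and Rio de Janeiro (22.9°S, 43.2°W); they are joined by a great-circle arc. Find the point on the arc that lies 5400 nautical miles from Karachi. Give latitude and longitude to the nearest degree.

≈ 13°S, 17°W

Write both endpoints as unit vectors p₁, p₂ with components (cos φ cos λ, cos φ sin λ, sin φ).
The central angle between the endpoints is δ = arccos(p₁·p₂) ≈ 2.040 rad (116.9°). The total great-circle distance is δ·R ≈ 2.040 × 3440 ≈ 7018 nmi, so the target fraction is f = 5400/7018 ≈ 0.769.
Interpolate at f ≈ 0.769 with slerp weights a = sin((1−f)δ)/sin δ ≈ 0.508, b = sin(fδ)/sin δ ≈ 1.121.
p = a·p₁ + b·p₂ ≈ (0.933, -0.283, -0.222); φ = arcsin(p_z) ≈ -12.85°, λ = atan2(p_y, p_x) ≈ -16.86°.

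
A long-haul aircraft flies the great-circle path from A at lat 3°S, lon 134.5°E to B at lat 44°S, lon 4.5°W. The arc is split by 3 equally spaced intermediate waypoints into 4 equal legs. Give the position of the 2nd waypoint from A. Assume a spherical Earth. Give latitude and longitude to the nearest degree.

Convert each endpoint to a unit vector on the sphere (x = cos φ cos λ, y = cos φ sin λ, z = sin φ).
The central angle between the endpoints is δ = arccos(p₁·p₂) ≈ 2.101 rad (120.4°).
Interpolate at f = 2/4 with slerp weights a = sin((1−f)δ)/sin δ ≈ 1.006, b = sin(fδ)/sin δ ≈ 1.006.
p = a·p₁ + b·p₂ ≈ (0.017, 0.660, -0.751); φ = arcsin(p_z) ≈ -48.71°, λ = atan2(p_y, p_x) ≈ 88.50°.

≈ lat 49°S, lon 88°E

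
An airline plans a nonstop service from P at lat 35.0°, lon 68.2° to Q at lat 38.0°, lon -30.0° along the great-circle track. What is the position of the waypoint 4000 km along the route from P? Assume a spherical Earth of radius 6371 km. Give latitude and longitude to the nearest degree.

≈ lat 48°, lon 23°

From cos δ = sin φ₁ sin φ₂ + cos φ₁ cos φ₂ cos Δλ, the central angle is δ ≈ 1.307 rad (74.9°). The total great-circle distance is δ·R ≈ 1.307 × 6371 ≈ 8325 km, so the target fraction is f = 4000/8325 ≈ 0.480.
Interpolate at f ≈ 0.480 with slerp weights a = sin((1−f)δ)/sin δ ≈ 0.650, b = sin(fδ)/sin δ ≈ 0.609.
p = a·p₁ + b·p₂ ≈ (0.613, 0.255, 0.748); φ = arcsin(p_z) ≈ 48.39°, λ = atan2(p_y, p_x) ≈ 22.58°.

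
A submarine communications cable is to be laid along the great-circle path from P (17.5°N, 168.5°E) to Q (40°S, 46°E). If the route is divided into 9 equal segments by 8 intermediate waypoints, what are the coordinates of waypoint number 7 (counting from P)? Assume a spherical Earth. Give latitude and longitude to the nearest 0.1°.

≈ (37.7°S, 82.0°E)

From cos δ = sin φ₁ sin φ₂ + cos φ₁ cos φ₂ cos Δλ, the central angle is δ ≈ 2.197 rad (125.9°).
Interpolate at f = 7/9 with slerp weights a = sin((1−f)δ)/sin δ ≈ 0.579, b = sin(fδ)/sin δ ≈ 1.222.
p = a·p₁ + b·p₂ ≈ (0.110, 0.784, -0.612); φ = arcsin(p_z) ≈ -37.71°, λ = atan2(p_y, p_x) ≈ 82.04°.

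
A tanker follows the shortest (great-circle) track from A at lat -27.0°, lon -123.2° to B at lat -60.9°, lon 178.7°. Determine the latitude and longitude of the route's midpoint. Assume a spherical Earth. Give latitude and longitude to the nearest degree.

Write both endpoints as unit vectors p₁, p₂ with components (cos φ cos λ, cos φ sin λ, sin φ).
The central angle between the endpoints is δ = arccos(p₁·p₂) ≈ 0.895 rad (51.3°).
Interpolate at f = 1/2 with slerp weights a = sin((1−f)δ)/sin δ ≈ 0.555, b = sin(fδ)/sin δ ≈ 0.555.
p = a·p₁ + b·p₂ ≈ (-0.540, -0.407, -0.736); φ = arcsin(p_z) ≈ -47.42°, λ = atan2(p_y, p_x) ≈ -142.98°.

≈ lat -47°, lon -143°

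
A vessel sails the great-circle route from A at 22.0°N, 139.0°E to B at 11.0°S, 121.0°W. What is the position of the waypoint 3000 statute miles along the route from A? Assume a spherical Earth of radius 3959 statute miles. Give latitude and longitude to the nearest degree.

≈ 11°N, 177°W

Write both endpoints as unit vectors p₁, p₂ with components (cos φ cos λ, cos φ sin λ, sin φ).
The central angle between the endpoints is δ = arccos(p₁·p₂) ≈ 1.802 rad (103.3°). The total great-circle distance is δ·R ≈ 1.802 × 3959 ≈ 7136 mi, so the target fraction is f = 3000/7136 ≈ 0.420.
Interpolate at f ≈ 0.420 with slerp weights a = sin((1−f)δ)/sin δ ≈ 0.888, b = sin(fδ)/sin δ ≈ 0.706.
p = a·p₁ + b·p₂ ≈ (-0.979, -0.054, 0.198); φ = arcsin(p_z) ≈ 11.42°, λ = atan2(p_y, p_x) ≈ -176.86°.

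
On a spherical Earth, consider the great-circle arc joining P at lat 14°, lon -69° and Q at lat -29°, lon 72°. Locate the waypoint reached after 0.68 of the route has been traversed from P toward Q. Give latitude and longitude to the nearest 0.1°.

From cos δ = sin φ₁ sin φ₂ + cos φ₁ cos φ₂ cos Δλ, the central angle is δ ≈ 2.460 rad (141.0°).
Interpolate at f = 0.68 with slerp weights a = sin((1−f)δ)/sin δ ≈ 1.125, b = sin(fδ)/sin δ ≈ 1.580.
p = a·p₁ + b·p₂ ≈ (0.818, 0.295, -0.494); φ = arcsin(p_z) ≈ -29.58°, λ = atan2(p_y, p_x) ≈ 19.82°.

≈ lat -29.6°, lon 19.8°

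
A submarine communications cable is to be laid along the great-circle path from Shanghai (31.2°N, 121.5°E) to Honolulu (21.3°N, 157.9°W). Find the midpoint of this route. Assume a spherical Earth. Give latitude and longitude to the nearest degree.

Write both endpoints as unit vectors p₁, p₂ with components (cos φ cos λ, cos φ sin λ, sin φ).
The central angle between the endpoints is δ = arccos(p₁·p₂) ≈ 1.247 rad (71.4°).
Interpolate at f = 1/2 with slerp weights a = sin((1−f)δ)/sin δ ≈ 0.616, b = sin(fδ)/sin δ ≈ 0.616.
p = a·p₁ + b·p₂ ≈ (-0.807, 0.233, 0.543); φ = arcsin(p_z) ≈ 32.87°, λ = atan2(p_y, p_x) ≈ 163.87°.

≈ 33°N, 164°E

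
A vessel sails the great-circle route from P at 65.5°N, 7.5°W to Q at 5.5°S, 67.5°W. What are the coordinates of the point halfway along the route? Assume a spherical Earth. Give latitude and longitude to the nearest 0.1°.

≈ 33.0°N, 50.9°W

From cos δ = sin φ₁ sin φ₂ + cos φ₁ cos φ₂ cos Δλ, the central angle is δ ≈ 1.451 rad (83.2°).
Interpolate at f = 1/2 with slerp weights a = sin((1−f)δ)/sin δ ≈ 0.668, b = sin(fδ)/sin δ ≈ 0.668.
p = a·p₁ + b·p₂ ≈ (0.529, -0.651, 0.544); φ = arcsin(p_z) ≈ 32.97°, λ = atan2(p_y, p_x) ≈ -50.87°.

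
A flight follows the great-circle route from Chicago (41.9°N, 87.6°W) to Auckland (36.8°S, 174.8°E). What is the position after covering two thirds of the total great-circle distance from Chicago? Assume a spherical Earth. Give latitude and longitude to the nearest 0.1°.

From cos δ = sin φ₁ sin φ₂ + cos φ₁ cos φ₂ cos Δλ, the central angle is δ ≈ 2.070 rad (118.6°).
Interpolate at f = 2/3 with slerp weights a = sin((1−f)δ)/sin δ ≈ 0.725, b = sin(fδ)/sin δ ≈ 1.118.
p = a·p₁ + b·p₂ ≈ (-0.869, -0.458, -0.186); φ = arcsin(p_z) ≈ -10.70°, λ = atan2(p_y, p_x) ≈ -152.21°.

≈ 10.7°S, 152.2°W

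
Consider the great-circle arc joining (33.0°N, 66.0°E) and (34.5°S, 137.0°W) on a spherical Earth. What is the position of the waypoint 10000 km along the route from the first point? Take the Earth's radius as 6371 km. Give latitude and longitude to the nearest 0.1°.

≈ (9.1°S, 150.0°E)

From cos δ = sin φ₁ sin φ₂ + cos φ₁ cos φ₂ cos Δλ, the central angle is δ ≈ 2.808 rad (160.9°). The total great-circle distance is δ·R ≈ 2.808 × 6371 ≈ 17887 km, so the target fraction is f = 10000/17887 ≈ 0.559.
Interpolate at f ≈ 0.559 with slerp weights a = sin((1−f)δ)/sin δ ≈ 2.882, b = sin(fδ)/sin δ ≈ 3.050.
p = a·p₁ + b·p₂ ≈ (-0.855, 0.494, -0.158); φ = arcsin(p_z) ≈ -9.07°, λ = atan2(p_y, p_x) ≈ 149.97°.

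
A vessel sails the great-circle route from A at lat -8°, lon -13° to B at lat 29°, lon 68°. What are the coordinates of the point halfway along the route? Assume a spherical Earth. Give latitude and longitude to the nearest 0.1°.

≈ lat 13.7°, lon 24.5°

Convert each endpoint to a unit vector on the sphere (x = cos φ cos λ, y = cos φ sin λ, z = sin φ).
The central angle between the endpoints is δ = arccos(p₁·p₂) ≈ 1.503 rad (86.1°).
Interpolate at f = 1/2 with slerp weights a = sin((1−f)δ)/sin δ ≈ 0.684, b = sin(fδ)/sin δ ≈ 0.684.
p = a·p₁ + b·p₂ ≈ (0.884, 0.402, 0.236); φ = arcsin(p_z) ≈ 13.68°, λ = atan2(p_y, p_x) ≈ 24.47°.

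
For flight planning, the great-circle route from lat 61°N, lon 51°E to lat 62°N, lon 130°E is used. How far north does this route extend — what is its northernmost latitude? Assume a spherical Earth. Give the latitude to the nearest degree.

≈ 67°N

The great circle lies in the plane with unit normal n̂ = (p₁ × p₂)/|p₁ × p₂|.
Here n̂_z ≈ +0.386; the vertex latitude is φ_max = arccos|n̂_z| ≈ 67.3°.
Check via Clairaut: cos φ_max = |cos φ₁| · sin C = cos(61.0°)·sin(52.8°) ≈ 0.386, again giving ≈ 67.3°.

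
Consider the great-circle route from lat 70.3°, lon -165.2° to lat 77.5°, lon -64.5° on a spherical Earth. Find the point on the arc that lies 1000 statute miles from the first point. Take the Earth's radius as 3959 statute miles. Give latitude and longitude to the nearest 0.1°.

Write both endpoints as unit vectors p₁, p₂ with components (cos φ cos λ, cos φ sin λ, sin φ).
The central angle between the endpoints is δ = arccos(p₁·p₂) ≈ 0.438 rad (25.1°). The total great-circle distance is δ·R ≈ 0.438 × 3959 ≈ 1734 mi, so the target fraction is f = 1000/1734 ≈ 0.577.
Interpolate at f ≈ 0.577 with slerp weights a = sin((1−f)δ)/sin δ ≈ 0.435, b = sin(fδ)/sin δ ≈ 0.589.
p = a·p₁ + b·p₂ ≈ (-0.087, -0.153, 0.984); φ = arcsin(p_z) ≈ 79.89°, λ = atan2(p_y, p_x) ≈ -119.63°.

≈ lat 79.9°, lon -119.6°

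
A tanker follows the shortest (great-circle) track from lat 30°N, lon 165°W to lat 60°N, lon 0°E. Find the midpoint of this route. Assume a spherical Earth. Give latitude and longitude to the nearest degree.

≈ lat 74°N, lon 146°W

The haversine formula gives a central angle δ ≈ 1.556 rad (89.2°) between the endpoints.
Interpolate at f = 1/2 with slerp weights a = sin((1−f)δ)/sin δ ≈ 0.702, b = sin(fδ)/sin δ ≈ 0.702.
p = a·p₁ + b·p₂ ≈ (-0.236, -0.157, 0.959); φ = arcsin(p_z) ≈ 73.51°, λ = atan2(p_y, p_x) ≈ -146.33°.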